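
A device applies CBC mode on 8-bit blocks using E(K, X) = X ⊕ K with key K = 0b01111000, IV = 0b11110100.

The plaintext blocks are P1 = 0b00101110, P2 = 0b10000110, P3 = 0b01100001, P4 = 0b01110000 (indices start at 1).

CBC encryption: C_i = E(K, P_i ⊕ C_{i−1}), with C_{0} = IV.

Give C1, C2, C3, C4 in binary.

C1 = 0b10100010, C2 = 0b01011100, C3 = 0b01000101, C4 = 0b01001101

C1: P1 ⊕ 0b11110100 = 0b11011010; E(K, 0b11011010) = 0b10100010.
C2: P2 ⊕ 0b10100010 = 0b00100100; E(K, 0b00100100) = 0b01011100.
C3: P3 ⊕ 0b01011100 = 0b00111101; E(K, 0b00111101) = 0b01000101.
C4: P4 ⊕ 0b01000101 = 0b00110101; E(K, 0b00110101) = 0b01001101.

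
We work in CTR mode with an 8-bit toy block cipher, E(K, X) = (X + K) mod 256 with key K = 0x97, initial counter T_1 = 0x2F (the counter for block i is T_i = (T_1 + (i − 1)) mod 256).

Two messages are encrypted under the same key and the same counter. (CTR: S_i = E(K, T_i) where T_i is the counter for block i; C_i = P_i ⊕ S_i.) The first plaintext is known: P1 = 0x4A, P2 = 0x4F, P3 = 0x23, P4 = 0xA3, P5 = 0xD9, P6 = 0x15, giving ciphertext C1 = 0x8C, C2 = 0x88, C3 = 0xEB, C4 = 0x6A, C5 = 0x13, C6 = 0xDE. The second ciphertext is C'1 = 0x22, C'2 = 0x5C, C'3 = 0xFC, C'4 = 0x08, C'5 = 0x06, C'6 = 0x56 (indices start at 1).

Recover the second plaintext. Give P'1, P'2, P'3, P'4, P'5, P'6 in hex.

In CTR with a reused counter, both messages share the same keystream S_i, so C_i ⊕ C'_i = P_i ⊕ P'_i and thus P'_i = P_i ⊕ C_i ⊕ C'_i.
P'1: 0x4A ⊕ 0x8C ⊕ 0x22 = 0xE4.
P'2: 0x4F ⊕ 0x88 ⊕ 0x5C = 0x9B.
P'3: 0x23 ⊕ 0xEB ⊕ 0xFC = 0x34.
P'4: 0xA3 ⊕ 0x6A ⊕ 0x08 = 0xC1.
P'5: 0xD9 ⊕ 0x13 ⊕ 0x06 = 0xCC.
P'6: 0x15 ⊕ 0xDE ⊕ 0x56 = 0x9D.

P'1 = 0xE4, P'2 = 0x9B, P'3 = 0x34, P'4 = 0xC1, P'5 = 0xCC, P'6 = 0x9D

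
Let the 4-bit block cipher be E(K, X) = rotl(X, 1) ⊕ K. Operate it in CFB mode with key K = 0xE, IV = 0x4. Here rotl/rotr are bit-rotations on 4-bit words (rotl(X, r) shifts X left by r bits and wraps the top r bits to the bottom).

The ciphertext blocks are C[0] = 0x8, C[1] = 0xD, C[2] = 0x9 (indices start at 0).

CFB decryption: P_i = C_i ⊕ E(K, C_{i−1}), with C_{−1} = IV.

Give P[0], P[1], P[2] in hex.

P[0]: E(K, 0x4) = 0x6; 0x8 ⊕ 0x6 = 0xE.
P[1]: E(K, 0x8) = 0xF; 0xD ⊕ 0xF = 0x2.
P[2]: E(K, 0xD) = 0x5; 0x9 ⊕ 0x5 = 0xC.

P[0] = 0xE, P[1] = 0x2, P[2] = 0xC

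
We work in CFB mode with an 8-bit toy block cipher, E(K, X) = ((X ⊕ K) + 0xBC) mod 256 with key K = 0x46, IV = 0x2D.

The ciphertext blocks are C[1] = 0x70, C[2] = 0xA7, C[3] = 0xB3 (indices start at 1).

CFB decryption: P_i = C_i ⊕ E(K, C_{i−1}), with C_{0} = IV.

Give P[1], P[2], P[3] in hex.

P[1]: E(K, 0x2D) = 0x27; 0x70 ⊕ 0x27 = 0x57.
P[2]: E(K, 0x70) = 0xF2; 0xA7 ⊕ 0xF2 = 0x55.
P[3]: E(K, 0xA7) = 0x9D; 0xB3 ⊕ 0x9D = 0x2E.

P[1] = 0x57, P[2] = 0x55, P[3] = 0x2E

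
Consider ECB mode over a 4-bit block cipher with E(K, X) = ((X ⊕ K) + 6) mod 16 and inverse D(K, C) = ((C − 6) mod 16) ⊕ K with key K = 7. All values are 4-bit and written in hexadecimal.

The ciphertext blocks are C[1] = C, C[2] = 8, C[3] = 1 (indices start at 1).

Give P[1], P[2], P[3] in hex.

P[1] = 1, P[2] = 5, P[3] = C

ECB decryption: P_i = D(K, C_i).
P[1]: D(K, C) = 1.
P[2]: D(K, 8) = 5.
P[3]: D(K, 1) = C.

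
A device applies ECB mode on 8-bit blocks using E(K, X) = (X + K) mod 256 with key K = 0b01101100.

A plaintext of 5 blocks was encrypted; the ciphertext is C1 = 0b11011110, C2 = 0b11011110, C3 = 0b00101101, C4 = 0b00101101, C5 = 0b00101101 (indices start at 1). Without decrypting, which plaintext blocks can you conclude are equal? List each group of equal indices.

P1 = P2; P3 = P4 = P5

ECB encrypts each block independently with the same key, so equal ciphertext blocks imply equal plaintext blocks.
C1 = C2 = 0b11011110, so P1 = P2.
C3 = C4 = C5 = 0b00101101, so P3 = P4 = P5.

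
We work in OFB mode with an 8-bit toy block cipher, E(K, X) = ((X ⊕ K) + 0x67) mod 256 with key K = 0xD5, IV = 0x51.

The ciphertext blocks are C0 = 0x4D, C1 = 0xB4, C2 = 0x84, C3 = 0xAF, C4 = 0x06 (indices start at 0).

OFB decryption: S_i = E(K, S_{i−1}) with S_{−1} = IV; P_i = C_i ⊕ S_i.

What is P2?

P0: S = E(K, 0x51) = 0xEB; 0x4D ⊕ 0xEB = 0xA6.
P1: S = E(K, 0xEB) = 0xA5; 0xB4 ⊕ 0xA5 = 0x11.
P2: S = E(K, 0xA5) = 0xD7; 0x84 ⊕ 0xD7 = 0x53.

P2 = 0x53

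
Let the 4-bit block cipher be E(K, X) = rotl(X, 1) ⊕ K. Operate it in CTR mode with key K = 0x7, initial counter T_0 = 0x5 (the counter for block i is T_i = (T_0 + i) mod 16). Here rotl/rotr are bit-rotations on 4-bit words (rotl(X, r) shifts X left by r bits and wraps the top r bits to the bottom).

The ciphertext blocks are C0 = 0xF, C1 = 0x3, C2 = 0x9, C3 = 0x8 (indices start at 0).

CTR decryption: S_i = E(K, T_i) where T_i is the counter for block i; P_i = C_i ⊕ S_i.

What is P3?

P3 = 0xE

P3: T = 0x8, S = E(K, T) = 0x6; 0x8 ⊕ 0x6 = 0xE.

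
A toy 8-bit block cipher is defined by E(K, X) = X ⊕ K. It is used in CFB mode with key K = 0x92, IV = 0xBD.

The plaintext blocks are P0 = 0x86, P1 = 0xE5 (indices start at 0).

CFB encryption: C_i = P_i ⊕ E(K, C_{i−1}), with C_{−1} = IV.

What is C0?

C0: E(K, 0xBD) = 0x2F; 0x86 ⊕ 0x2F = 0xA9.

C0 = 0xA9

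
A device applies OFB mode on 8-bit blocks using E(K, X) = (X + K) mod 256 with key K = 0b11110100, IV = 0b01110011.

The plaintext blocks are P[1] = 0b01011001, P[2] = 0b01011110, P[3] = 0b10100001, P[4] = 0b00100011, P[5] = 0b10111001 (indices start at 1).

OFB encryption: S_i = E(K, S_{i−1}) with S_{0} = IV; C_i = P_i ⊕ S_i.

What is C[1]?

C[1]: S = E(K, 0b01110011) = 0b01100111; 0b01011001 ⊕ 0b01100111 = 0b00111110.

C[1] = 0b00111110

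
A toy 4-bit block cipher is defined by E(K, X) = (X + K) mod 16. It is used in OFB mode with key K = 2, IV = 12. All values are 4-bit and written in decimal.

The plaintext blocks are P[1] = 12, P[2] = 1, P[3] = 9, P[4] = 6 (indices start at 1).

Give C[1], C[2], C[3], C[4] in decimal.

OFB encryption: S_i = E(K, S_{i−1}) with S_{0} = IV; C_i = P_i ⊕ S_i.
C[1]: S = E(K, 12) = 14; 12 ⊕ 14 = 2.
C[2]: S = E(K, 14) = 0; 1 ⊕ 0 = 1.
C[3]: S = E(K, 0) = 2; 9 ⊕ 2 = 11.
C[4]: S = E(K, 2) = 4; 6 ⊕ 4 = 2.

C[1] = 2, C[2] = 1, C[3] = 11, C[4] = 2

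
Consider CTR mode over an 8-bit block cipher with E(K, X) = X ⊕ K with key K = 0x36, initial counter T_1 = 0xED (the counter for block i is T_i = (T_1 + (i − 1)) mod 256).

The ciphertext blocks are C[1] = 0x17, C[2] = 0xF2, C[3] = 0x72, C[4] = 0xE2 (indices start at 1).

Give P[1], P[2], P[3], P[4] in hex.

CTR decryption: S_i = E(K, T_i) where T_i is the counter for block i; P_i = C_i ⊕ S_i.
P[1]: T = 0xED, S = E(K, T) = 0xDB; 0x17 ⊕ 0xDB = 0xCC.
P[2]: T = 0xEE, S = E(K, T) = 0xD8; 0xF2 ⊕ 0xD8 = 0x2A.
P[3]: T = 0xEF, S = E(K, T) = 0xD9; 0x72 ⊕ 0xD9 = 0xAB.
P[4]: T = 0xF0, S = E(K, T) = 0xC6; 0xE2 ⊕ 0xC6 = 0x24.

P[1] = 0xCC, P[2] = 0x2A, P[3] = 0xAB, P[4] = 0x24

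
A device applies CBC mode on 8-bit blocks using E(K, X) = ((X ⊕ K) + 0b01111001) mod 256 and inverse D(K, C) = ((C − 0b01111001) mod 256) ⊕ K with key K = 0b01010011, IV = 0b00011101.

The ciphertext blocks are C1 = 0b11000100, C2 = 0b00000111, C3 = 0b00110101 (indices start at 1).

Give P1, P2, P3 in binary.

P1 = 0b00000101, P2 = 0b00011001, P3 = 0b11101000

CBC decryption: P_i = D(K, C_i) ⊕ C_{i−1}, with C_{0} = IV.
P1: D(K, 0b11000100) = 0b00011000; 0b00011000 ⊕ 0b00011101 = 0b00000101.
P2: D(K, 0b00000111) = 0b11011101; 0b11011101 ⊕ 0b11000100 = 0b00011001.
P3: D(K, 0b00110101) = 0b11101111; 0b11101111 ⊕ 0b00000111 = 0b11101000.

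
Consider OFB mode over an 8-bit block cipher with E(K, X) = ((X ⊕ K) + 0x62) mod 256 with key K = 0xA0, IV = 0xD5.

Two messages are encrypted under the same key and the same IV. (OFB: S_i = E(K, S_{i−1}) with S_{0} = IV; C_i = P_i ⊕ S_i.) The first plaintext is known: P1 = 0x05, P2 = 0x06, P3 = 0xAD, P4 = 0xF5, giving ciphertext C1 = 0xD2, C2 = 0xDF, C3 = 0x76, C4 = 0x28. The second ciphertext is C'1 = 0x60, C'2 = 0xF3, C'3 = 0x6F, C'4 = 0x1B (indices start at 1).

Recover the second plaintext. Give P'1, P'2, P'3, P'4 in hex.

In OFB with a reused IV, both messages share the same keystream S_i, so C_i ⊕ C'_i = P_i ⊕ P'_i and thus P'_i = P_i ⊕ C_i ⊕ C'_i.
P'1: 0x05 ⊕ 0xD2 ⊕ 0x60 = 0xB7.
P'2: 0x06 ⊕ 0xDF ⊕ 0xF3 = 0x2A.
P'3: 0xAD ⊕ 0x76 ⊕ 0x6F = 0xB4.
P'4: 0xF5 ⊕ 0x28 ⊕ 0x1B = 0xC6.

P'1 = 0xB7, P'2 = 0x2A, P'3 = 0xB4, P'4 = 0xC6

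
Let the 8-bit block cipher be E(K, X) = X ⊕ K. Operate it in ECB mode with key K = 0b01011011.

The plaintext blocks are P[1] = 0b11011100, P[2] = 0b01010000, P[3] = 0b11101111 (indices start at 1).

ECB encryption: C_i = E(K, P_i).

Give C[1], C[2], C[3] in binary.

C[1]: E(K, 0b11011100) = 0b10000111.
C[2]: E(K, 0b01010000) = 0b00001011.
C[3]: E(K, 0b11101111) = 0b10110100.

C[1] = 0b10000111, C[2] = 0b00001011, C[3] = 0b10110100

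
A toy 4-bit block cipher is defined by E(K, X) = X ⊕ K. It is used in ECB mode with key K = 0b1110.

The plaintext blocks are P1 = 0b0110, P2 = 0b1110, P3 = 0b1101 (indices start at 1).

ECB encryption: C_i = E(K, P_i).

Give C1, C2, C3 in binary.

C1: E(K, 0b0110) = 0b1000.
C2: E(K, 0b1110) = 0b0000.
C3: E(K, 0b1101) = 0b0011.

C1 = 0b1000, C2 = 0b0000, C3 = 0b0011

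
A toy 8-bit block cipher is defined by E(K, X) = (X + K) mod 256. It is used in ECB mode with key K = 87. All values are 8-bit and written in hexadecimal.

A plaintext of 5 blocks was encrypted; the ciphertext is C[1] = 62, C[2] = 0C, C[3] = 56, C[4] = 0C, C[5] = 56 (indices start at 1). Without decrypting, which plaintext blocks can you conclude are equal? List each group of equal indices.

ECB encrypts each block independently with the same key, so equal ciphertext blocks imply equal plaintext blocks.
C[2] = C[4] = 0C, so P[2] = P[4].
C[3] = C[5] = 56, so P[3] = P[5].

P[2] = P[4]; P[3] = P[5]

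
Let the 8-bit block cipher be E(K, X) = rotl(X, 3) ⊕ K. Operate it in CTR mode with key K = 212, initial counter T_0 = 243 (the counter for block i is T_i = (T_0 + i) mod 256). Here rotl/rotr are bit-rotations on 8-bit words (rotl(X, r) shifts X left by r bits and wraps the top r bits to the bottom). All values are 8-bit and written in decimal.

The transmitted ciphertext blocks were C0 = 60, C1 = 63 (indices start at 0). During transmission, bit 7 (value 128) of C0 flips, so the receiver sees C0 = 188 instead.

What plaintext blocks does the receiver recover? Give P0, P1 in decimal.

P0 = 247, P1 = 76

CTR decryption: S_i = E(K, T_i) where T_i is the counter for block i; P_i = C_i ⊕ S_i.
Only C0 changed, to 188. In CTR, a change in C_i flips the same bit in P_i only; the keystream is unaffected. Decrypting the received ciphertext:
P0: T = 243, S = E(K, T) = 75; 188 ⊕ 75 = 247.
P1: T = 244, S = E(K, T) = 115; 63 ⊕ 115 = 76.
Blocks that differ from the original plaintext: P0.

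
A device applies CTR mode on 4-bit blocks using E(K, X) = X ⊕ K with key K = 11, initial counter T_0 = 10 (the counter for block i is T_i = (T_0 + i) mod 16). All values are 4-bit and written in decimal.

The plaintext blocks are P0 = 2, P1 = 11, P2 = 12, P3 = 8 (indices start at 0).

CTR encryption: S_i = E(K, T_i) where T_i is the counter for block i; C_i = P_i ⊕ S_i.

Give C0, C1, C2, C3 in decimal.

C0 = 3, C1 = 11, C2 = 11, C3 = 14

C0: T = 10, S = E(K, T) = 1; 2 ⊕ 1 = 3.
C1: T = 11, S = E(K, T) = 0; 11 ⊕ 0 = 11.
C2: T = 12, S = E(K, T) = 7; 12 ⊕ 7 = 11.
C3: T = 13, S = E(K, T) = 6; 8 ⊕ 6 = 14.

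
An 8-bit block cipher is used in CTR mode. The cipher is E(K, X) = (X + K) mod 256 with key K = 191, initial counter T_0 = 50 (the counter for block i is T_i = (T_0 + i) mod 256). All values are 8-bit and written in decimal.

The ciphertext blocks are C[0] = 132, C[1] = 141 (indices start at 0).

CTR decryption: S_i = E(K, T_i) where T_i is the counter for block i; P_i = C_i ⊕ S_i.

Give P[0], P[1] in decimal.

P[0] = 117, P[1] = 127

P[0]: T = 50, S = E(K, T) = 241; 132 ⊕ 241 = 117.
P[1]: T = 51, S = E(K, T) = 242; 141 ⊕ 242 = 127.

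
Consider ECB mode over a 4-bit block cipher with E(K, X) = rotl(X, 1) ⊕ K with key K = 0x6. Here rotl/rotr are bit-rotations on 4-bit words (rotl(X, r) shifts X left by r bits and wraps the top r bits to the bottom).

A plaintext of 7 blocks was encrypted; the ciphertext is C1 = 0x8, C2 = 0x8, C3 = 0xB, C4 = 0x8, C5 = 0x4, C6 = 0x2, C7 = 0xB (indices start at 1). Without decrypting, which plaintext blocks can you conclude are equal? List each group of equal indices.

ECB encrypts each block independently with the same key, so equal ciphertext blocks imply equal plaintext blocks.
C1 = C2 = C4 = 0x8, so P1 = P2 = P4.
C3 = C7 = 0xB, so P3 = P7.

P1 = P2 = P4; P3 = P7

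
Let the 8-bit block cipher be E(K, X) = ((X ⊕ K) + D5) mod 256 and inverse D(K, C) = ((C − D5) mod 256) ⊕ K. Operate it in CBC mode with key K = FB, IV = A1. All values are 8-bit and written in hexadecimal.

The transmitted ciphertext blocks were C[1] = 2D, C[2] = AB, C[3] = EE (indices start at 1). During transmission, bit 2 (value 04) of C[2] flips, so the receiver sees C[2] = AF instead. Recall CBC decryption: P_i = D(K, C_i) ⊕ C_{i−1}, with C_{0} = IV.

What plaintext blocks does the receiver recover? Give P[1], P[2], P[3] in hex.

P[1] = 02, P[2] = 0C, P[3] = 4D

Only C[2] changed, to AF. In CBC, a change in C_i garbles P_i and flips the same bit in P_{i+1}. Decrypting the received ciphertext:
P[1]: D(K, 2D) = A3; A3 ⊕ A1 = 02.
P[2]: D(K, AF) = 21; 21 ⊕ 2D = 0C.
P[3]: D(K, EE) = E2; E2 ⊕ AF = 4D.
Blocks that differ from the original plaintext: P[2], P[3].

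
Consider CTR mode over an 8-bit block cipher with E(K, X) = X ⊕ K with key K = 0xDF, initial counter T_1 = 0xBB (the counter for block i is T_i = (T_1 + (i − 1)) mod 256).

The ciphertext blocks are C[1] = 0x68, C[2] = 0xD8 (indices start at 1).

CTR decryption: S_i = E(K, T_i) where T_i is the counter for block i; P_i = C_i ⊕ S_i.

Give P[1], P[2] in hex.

P[1]: T = 0xBB, S = E(K, T) = 0x64; 0x68 ⊕ 0x64 = 0x0C.
P[2]: T = 0xBC, S = E(K, T) = 0x63; 0xD8 ⊕ 0x63 = 0xBB.

P[1] = 0x0C, P[2] = 0xBB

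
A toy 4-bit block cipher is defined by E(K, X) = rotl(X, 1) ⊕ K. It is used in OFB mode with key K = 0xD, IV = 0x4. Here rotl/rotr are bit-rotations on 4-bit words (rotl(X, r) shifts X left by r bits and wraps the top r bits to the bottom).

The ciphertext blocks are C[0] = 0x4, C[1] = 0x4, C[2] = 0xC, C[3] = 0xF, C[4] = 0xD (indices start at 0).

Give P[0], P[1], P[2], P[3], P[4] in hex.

OFB decryption: S_i = E(K, S_{i−1}) with S_{−1} = IV; P_i = C_i ⊕ S_i.
P[0]: S = E(K, 0x4) = 0x5; 0x4 ⊕ 0x5 = 0x1.
P[1]: S = E(K, 0x5) = 0x7; 0x4 ⊕ 0x7 = 0x3.
P[2]: S = E(K, 0x7) = 0x3; 0xC ⊕ 0x3 = 0xF.
P[3]: S = E(K, 0x3) = 0xB; 0xF ⊕ 0xB = 0x4.
P[4]: S = E(K, 0xB) = 0xA; 0xD ⊕ 0xA = 0x7.

P[0] = 0x1, P[1] = 0x3, P[2] = 0xF, P[3] = 0x4, P[4] = 0x7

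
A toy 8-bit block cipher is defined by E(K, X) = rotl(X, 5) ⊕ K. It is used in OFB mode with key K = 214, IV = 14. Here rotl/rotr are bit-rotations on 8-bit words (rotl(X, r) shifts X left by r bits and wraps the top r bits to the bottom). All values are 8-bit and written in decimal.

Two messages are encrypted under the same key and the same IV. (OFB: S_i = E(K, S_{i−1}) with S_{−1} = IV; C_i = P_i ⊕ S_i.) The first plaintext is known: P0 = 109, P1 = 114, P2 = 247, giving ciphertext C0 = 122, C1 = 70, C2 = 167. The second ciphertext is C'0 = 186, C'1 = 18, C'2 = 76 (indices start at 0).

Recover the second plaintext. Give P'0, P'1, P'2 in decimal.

P'0 = 173, P'1 = 38, P'2 = 28

In OFB with a reused IV, both messages share the same keystream S_i, so C_i ⊕ C'_i = P_i ⊕ P'_i and thus P'_i = P_i ⊕ C_i ⊕ C'_i.
P'0: 109 ⊕ 122 ⊕ 186 = 173.
P'1: 114 ⊕ 70 ⊕ 18 = 38.
P'2: 247 ⊕ 167 ⊕ 76 = 28.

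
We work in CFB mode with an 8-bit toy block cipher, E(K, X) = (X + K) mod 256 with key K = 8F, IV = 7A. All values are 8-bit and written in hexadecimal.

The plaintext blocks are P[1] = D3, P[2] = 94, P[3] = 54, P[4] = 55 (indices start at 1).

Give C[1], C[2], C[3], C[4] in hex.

C[1] = DA, C[2] = FD, C[3] = D8, C[4] = 32

CFB encryption: C_i = P_i ⊕ E(K, C_{i−1}), with C_{0} = IV.
C[1]: E(K, 7A) = 09; D3 ⊕ 09 = DA.
C[2]: E(K, DA) = 69; 94 ⊕ 69 = FD.
C[3]: E(K, FD) = 8C; 54 ⊕ 8C = D8.
C[4]: E(K, D8) = 67; 55 ⊕ 67 = 32.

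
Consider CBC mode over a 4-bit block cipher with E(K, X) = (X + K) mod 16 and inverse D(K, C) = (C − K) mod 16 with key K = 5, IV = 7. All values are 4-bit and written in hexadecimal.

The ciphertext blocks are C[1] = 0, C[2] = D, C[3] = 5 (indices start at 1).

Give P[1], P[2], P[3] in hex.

CBC decryption: P_i = D(K, C_i) ⊕ C_{i−1}, with C_{0} = IV.
P[1]: D(K, 0) = B; B ⊕ 7 = C.
P[2]: D(K, D) = 8; 8 ⊕ 0 = 8.
P[3]: D(K, 5) = 0; 0 ⊕ D = D.

P[1] = C, P[2] = 8, P[3] = D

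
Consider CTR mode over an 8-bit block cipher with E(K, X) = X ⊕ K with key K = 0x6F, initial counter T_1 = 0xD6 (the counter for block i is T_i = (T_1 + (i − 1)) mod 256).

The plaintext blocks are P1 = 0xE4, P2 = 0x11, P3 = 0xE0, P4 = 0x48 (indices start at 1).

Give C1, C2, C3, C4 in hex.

CTR encryption: S_i = E(K, T_i) where T_i is the counter for block i; C_i = P_i ⊕ S_i.
C1: T = 0xD6, S = E(K, T) = 0xB9; 0xE4 ⊕ 0xB9 = 0x5D.
C2: T = 0xD7, S = E(K, T) = 0xB8; 0x11 ⊕ 0xB8 = 0xA9.
C3: T = 0xD8, S = E(K, T) = 0xB7; 0xE0 ⊕ 0xB7 = 0x57.
C4: T = 0xD9, S = E(K, T) = 0xB6; 0x48 ⊕ 0xB6 = 0xFE.

C1 = 0x5D, C2 = 0xA9, C3 = 0x57, C4 = 0xFE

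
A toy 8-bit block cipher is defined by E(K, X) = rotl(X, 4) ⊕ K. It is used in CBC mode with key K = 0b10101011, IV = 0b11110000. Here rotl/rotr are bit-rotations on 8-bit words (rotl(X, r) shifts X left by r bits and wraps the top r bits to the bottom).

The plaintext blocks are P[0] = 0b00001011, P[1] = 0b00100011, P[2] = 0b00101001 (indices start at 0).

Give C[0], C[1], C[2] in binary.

C[0] = 0b00010100, C[1] = 0b11011000, C[2] = 0b10110100

CBC encryption: C_i = E(K, P_i ⊕ C_{i−1}), with C_{−1} = IV.
C[0]: P[0] ⊕ 0b11110000 = 0b11111011; E(K, 0b11111011) = 0b00010100.
C[1]: P[1] ⊕ 0b00010100 = 0b00110111; E(K, 0b00110111) = 0b11011000.
C[2]: P[2] ⊕ 0b11011000 = 0b11110001; E(K, 0b11110001) = 0b10110100.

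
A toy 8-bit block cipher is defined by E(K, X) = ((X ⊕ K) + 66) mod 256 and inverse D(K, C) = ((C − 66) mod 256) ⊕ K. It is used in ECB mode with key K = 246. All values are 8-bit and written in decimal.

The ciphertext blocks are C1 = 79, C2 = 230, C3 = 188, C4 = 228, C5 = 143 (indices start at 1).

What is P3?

ECB decryption: P_i = D(K, C_i).
P3: D(K, 188) = 140.

P3 = 140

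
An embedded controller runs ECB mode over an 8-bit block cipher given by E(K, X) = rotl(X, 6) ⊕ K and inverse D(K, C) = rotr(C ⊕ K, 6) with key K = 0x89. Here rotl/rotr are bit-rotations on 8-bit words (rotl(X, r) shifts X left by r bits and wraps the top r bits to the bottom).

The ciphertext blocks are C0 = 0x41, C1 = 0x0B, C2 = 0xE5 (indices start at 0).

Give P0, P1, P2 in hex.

ECB decryption: P_i = D(K, C_i).
P0: D(K, 0x41) = 0x23.
P1: D(K, 0x0B) = 0x0A.
P2: D(K, 0xE5) = 0xB1.

P0 = 0x23, P1 = 0x0A, P2 = 0xB1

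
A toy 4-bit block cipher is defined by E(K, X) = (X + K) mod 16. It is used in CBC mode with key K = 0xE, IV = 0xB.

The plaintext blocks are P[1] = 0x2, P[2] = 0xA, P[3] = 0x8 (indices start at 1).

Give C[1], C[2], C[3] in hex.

C[1] = 0x7, C[2] = 0xB, C[3] = 0x1

CBC encryption: C_i = E(K, P_i ⊕ C_{i−1}), with C_{0} = IV.
C[1]: P[1] ⊕ 0xB = 0x9; E(K, 0x9) = 0x7.
C[2]: P[2] ⊕ 0x7 = 0xD; E(K, 0xD) = 0xB.
C[3]: P[3] ⊕ 0xB = 0x3; E(K, 0x3) = 0x1.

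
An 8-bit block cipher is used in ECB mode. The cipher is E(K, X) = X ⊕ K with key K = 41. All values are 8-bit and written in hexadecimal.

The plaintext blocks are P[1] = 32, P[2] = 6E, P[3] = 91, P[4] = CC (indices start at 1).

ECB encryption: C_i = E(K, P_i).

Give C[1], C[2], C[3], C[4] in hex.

C[1] = 73, C[2] = 2F, C[3] = D0, C[4] = 8D

C[1]: E(K, 32) = 73.
C[2]: E(K, 6E) = 2F.
C[3]: E(K, 91) = D0.
C[4]: E(K, CC) = 8D.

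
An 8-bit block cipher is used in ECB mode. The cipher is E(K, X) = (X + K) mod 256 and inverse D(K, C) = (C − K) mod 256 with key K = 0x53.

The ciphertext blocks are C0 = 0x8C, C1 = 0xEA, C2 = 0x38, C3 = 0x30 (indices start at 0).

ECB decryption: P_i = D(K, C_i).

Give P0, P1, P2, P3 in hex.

P0: D(K, 0x8C) = 0x39.
P1: D(K, 0xEA) = 0x97.
P2: D(K, 0x38) = 0xE5.
P3: D(K, 0x30) = 0xDD.

P0 = 0x39, P1 = 0x97, P2 = 0xE5, P3 = 0xDD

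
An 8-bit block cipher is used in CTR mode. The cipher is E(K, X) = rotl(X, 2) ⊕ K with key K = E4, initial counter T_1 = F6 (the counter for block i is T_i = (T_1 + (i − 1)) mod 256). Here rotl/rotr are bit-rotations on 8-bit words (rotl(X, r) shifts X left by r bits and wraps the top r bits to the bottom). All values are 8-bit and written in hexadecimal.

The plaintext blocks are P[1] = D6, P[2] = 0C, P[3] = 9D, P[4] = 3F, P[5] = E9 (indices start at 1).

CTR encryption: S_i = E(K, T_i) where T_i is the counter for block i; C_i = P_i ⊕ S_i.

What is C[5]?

C[1]: T = F6, S = E(K, T) = 3F; D6 ⊕ 3F = E9.
C[2]: T = F7, S = E(K, T) = 3B; 0C ⊕ 3B = 37.
C[3]: T = F8, S = E(K, T) = 07; 9D ⊕ 07 = 9A.
C[4]: T = F9, S = E(K, T) = 03; 3F ⊕ 03 = 3C.
C[5]: T = FA, S = E(K, T) = 0F; E9 ⊕ 0F = E6.

C[5] = E6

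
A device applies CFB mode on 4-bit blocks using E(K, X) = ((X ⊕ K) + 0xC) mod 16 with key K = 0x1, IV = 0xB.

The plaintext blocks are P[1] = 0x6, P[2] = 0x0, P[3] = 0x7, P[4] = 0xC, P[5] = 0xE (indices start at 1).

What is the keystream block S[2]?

0xD

CFB encryption: C_i = P_i ⊕ E(K, C_{i−1}), with C_{0} = IV.
C[1]: E(K, 0xB) = 0x6; 0x6 ⊕ 0x6 = 0x0.
C[2]: E(K, 0x0) = 0xD; 0x0 ⊕ 0xD = 0xD.
So S[2] = 0xD.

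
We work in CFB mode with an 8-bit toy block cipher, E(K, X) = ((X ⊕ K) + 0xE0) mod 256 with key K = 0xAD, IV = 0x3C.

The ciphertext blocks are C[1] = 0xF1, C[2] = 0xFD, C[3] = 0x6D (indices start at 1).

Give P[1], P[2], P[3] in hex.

CFB decryption: P_i = C_i ⊕ E(K, C_{i−1}), with C_{0} = IV.
P[1]: E(K, 0x3C) = 0x71; 0xF1 ⊕ 0x71 = 0x80.
P[2]: E(K, 0xF1) = 0x3C; 0xFD ⊕ 0x3C = 0xC1.
P[3]: E(K, 0xFD) = 0x30; 0x6D ⊕ 0x30 = 0x5D.

P[1] = 0x80, P[2] = 0xC1, P[3] = 0x5D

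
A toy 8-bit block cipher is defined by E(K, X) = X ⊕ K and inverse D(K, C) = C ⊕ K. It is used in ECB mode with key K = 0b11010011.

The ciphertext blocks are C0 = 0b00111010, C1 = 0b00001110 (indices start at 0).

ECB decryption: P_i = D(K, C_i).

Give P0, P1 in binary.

P0: D(K, 0b00111010) = 0b11101001.
P1: D(K, 0b00001110) = 0b11011101.

P0 = 0b11101001, P1 = 0b11011101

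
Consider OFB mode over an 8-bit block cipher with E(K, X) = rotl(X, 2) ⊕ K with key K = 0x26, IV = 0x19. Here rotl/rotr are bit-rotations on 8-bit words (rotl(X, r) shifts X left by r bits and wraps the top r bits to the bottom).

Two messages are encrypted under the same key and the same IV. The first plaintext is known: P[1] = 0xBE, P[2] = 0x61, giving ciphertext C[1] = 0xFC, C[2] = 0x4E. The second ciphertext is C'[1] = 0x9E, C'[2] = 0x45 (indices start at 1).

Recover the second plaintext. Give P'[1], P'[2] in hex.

In OFB with a reused IV, both messages share the same keystream S_i, so C_i ⊕ C'_i = P_i ⊕ P'_i and thus P'_i = P_i ⊕ C_i ⊕ C'_i.
P'[1]: 0xBE ⊕ 0xFC ⊕ 0x9E = 0xDC.
P'[2]: 0x61 ⊕ 0x4E ⊕ 0x45 = 0x6A.

P'[1] = 0xDC, P'[2] = 0x6A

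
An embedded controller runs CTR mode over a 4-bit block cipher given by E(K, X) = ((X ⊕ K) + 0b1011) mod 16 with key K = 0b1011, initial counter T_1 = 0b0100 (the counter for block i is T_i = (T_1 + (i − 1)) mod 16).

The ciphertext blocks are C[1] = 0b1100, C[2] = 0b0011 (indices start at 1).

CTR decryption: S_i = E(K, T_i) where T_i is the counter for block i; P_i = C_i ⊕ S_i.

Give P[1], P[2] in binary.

P[1]: T = 0b0100, S = E(K, T) = 0b1010; 0b1100 ⊕ 0b1010 = 0b0110.
P[2]: T = 0b0101, S = E(K, T) = 0b1001; 0b0011 ⊕ 0b1001 = 0b1010.

P[1] = 0b0110, P[2] = 0b1010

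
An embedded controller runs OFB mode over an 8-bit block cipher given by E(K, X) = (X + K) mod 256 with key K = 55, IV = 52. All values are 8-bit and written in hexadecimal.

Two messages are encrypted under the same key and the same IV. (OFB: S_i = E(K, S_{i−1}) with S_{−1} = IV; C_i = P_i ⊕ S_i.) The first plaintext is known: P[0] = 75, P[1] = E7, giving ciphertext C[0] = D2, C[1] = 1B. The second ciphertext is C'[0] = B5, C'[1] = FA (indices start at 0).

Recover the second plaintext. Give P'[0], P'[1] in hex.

P'[0] = 12, P'[1] = 06

In OFB with a reused IV, both messages share the same keystream S_i, so C_i ⊕ C'_i = P_i ⊕ P'_i and thus P'_i = P_i ⊕ C_i ⊕ C'_i.
P'[0]: 75 ⊕ D2 ⊕ B5 = 12.
P'[1]: E7 ⊕ 1B ⊕ FA = 06.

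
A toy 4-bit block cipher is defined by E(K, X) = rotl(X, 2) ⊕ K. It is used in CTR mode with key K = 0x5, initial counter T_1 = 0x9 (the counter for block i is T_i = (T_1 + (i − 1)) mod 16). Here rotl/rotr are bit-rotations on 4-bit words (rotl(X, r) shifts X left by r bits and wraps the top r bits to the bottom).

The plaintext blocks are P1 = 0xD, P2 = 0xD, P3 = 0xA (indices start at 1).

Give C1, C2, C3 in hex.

CTR encryption: S_i = E(K, T_i) where T_i is the counter for block i; C_i = P_i ⊕ S_i.
C1: T = 0x9, S = E(K, T) = 0x3; 0xD ⊕ 0x3 = 0xE.
C2: T = 0xA, S = E(K, T) = 0xF; 0xD ⊕ 0xF = 0x2.
C3: T = 0xB, S = E(K, T) = 0xB; 0xA ⊕ 0xB = 0x1.

C1 = 0xE, C2 = 0x2, C3 = 0x1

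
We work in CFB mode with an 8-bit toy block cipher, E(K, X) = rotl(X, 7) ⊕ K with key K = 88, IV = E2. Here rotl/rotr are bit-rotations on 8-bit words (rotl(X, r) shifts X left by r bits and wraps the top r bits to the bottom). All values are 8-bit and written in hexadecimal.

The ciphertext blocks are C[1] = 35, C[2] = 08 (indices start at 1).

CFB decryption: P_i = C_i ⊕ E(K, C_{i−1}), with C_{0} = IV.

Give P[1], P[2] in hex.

P[1]: E(K, E2) = F9; 35 ⊕ F9 = CC.
P[2]: E(K, 35) = 12; 08 ⊕ 12 = 1A.

P[1] = CC, P[2] = 1A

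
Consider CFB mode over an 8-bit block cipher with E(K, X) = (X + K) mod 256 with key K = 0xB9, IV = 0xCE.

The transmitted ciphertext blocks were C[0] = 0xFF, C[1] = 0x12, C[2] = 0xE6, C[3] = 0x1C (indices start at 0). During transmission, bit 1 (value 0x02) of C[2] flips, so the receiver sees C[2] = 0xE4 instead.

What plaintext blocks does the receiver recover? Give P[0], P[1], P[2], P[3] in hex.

P[0] = 0x78, P[1] = 0xAA, P[2] = 0x2F, P[3] = 0x81

CFB decryption: P_i = C_i ⊕ E(K, C_{i−1}), with C_{−1} = IV.
Only C[2] changed, to 0xE4. In CFB, a change in C_i flips the same bit in P_i and garbles P_{i+1}. Decrypting the received ciphertext:
P[0]: E(K, 0xCE) = 0x87; 0xFF ⊕ 0x87 = 0x78.
P[1]: E(K, 0xFF) = 0xB8; 0x12 ⊕ 0xB8 = 0xAA.
P[2]: E(K, 0x12) = 0xCB; 0xE4 ⊕ 0xCB = 0x2F.
P[3]: E(K, 0xE4) = 0x9D; 0x1C ⊕ 0x9D = 0x81.
Blocks that differ from the original plaintext: P[2], P[3].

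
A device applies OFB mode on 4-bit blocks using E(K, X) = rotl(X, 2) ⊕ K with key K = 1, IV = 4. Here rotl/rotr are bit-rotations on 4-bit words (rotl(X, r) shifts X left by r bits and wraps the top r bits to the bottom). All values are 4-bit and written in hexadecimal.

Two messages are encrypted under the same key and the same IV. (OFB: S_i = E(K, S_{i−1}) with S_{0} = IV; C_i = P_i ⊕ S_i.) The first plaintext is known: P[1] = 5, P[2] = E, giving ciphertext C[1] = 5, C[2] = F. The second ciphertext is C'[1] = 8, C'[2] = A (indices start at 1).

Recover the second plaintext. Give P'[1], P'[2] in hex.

P'[1] = 8, P'[2] = B

In OFB with a reused IV, both messages share the same keystream S_i, so C_i ⊕ C'_i = P_i ⊕ P'_i and thus P'_i = P_i ⊕ C_i ⊕ C'_i.
P'[1]: 5 ⊕ 5 ⊕ 8 = 8.
P'[2]: E ⊕ F ⊕ A = B.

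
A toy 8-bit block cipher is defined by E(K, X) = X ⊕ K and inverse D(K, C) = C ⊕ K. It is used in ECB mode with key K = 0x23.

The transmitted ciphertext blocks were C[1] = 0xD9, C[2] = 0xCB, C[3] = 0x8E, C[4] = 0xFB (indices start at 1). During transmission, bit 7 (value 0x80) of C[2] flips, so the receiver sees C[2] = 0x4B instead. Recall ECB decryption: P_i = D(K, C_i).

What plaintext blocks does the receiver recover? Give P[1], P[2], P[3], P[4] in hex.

Only C[2] changed, to 0x4B. In ECB, a change in C_i affects only P_i. Decrypting the received ciphertext:
P[1]: D(K, 0xD9) = 0xFA.
P[2]: D(K, 0x4B) = 0x68.
P[3]: D(K, 0x8E) = 0xAD.
P[4]: D(K, 0xFB) = 0xD8.
Blocks that differ from the original plaintext: P[2].

P[1] = 0xFA, P[2] = 0x68, P[3] = 0xAD, P[4] = 0xD8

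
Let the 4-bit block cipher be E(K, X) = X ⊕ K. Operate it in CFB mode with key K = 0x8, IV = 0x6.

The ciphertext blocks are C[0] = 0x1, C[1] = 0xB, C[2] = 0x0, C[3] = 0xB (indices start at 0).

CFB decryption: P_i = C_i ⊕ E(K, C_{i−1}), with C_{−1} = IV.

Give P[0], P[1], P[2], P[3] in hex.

P[0] = 0xF, P[1] = 0x2, P[2] = 0x3, P[3] = 0x3

P[0]: E(K, 0x6) = 0xE; 0x1 ⊕ 0xE = 0xF.
P[1]: E(K, 0x1) = 0x9; 0xB ⊕ 0x9 = 0x2.
P[2]: E(K, 0xB) = 0x3; 0x0 ⊕ 0x3 = 0x3.
P[3]: E(K, 0x0) = 0x8; 0xB ⊕ 0x8 = 0x3.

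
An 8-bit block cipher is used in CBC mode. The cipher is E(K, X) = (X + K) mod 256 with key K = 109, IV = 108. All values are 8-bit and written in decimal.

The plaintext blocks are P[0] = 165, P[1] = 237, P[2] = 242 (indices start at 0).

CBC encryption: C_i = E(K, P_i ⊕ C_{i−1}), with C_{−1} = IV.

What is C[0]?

C[0]: P[0] ⊕ 108 = 201; E(K, 201) = 54.

C[0] = 54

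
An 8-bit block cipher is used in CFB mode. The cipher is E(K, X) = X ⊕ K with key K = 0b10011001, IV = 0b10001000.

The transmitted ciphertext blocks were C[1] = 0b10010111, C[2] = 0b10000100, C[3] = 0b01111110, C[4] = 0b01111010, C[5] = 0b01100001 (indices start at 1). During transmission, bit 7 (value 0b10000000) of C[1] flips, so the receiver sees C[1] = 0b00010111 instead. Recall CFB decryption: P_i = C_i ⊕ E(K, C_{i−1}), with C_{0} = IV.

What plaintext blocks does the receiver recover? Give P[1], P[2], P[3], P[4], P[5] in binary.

Only C[1] changed, to 0b00010111. In CFB, a change in C_i flips the same bit in P_i and garbles P_{i+1}. Decrypting the received ciphertext:
P[1]: E(K, 0b10001000) = 0b00010001; 0b00010111 ⊕ 0b00010001 = 0b00000110.
P[2]: E(K, 0b00010111) = 0b10001110; 0b10000100 ⊕ 0b10001110 = 0b00001010.
P[3]: E(K, 0b10000100) = 0b00011101; 0b01111110 ⊕ 0b00011101 = 0b01100011.
P[4]: E(K, 0b01111110) = 0b11100111; 0b01111010 ⊕ 0b11100111 = 0b10011101.
P[5]: E(K, 0b01111010) = 0b11100011; 0b01100001 ⊕ 0b11100011 = 0b10000010.
Blocks that differ from the original plaintext: P[1], P[2].

P[1] = 0b00000110, P[2] = 0b00001010, P[3] = 0b01100011, P[4] = 0b10011101, P[5] = 0b10000010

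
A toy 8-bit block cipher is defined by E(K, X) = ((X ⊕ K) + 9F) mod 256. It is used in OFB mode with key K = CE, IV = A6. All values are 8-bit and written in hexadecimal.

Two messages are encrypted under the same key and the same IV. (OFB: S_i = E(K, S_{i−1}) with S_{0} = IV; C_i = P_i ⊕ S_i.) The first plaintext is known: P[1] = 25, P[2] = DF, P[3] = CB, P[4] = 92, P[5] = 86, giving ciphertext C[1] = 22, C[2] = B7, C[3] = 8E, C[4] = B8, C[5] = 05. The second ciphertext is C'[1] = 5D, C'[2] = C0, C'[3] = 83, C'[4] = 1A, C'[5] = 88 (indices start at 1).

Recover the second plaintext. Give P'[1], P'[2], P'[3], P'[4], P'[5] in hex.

P'[1] = 5A, P'[2] = A8, P'[3] = C6, P'[4] = 30, P'[5] = 0B

In OFB with a reused IV, both messages share the same keystream S_i, so C_i ⊕ C'_i = P_i ⊕ P'_i and thus P'_i = P_i ⊕ C_i ⊕ C'_i.
P'[1]: 25 ⊕ 22 ⊕ 5D = 5A.
P'[2]: DF ⊕ B7 ⊕ C0 = A8.
P'[3]: CB ⊕ 8E ⊕ 83 = C6.
P'[4]: 92 ⊕ B8 ⊕ 1A = 30.
P'[5]: 86 ⊕ 05 ⊕ 88 = 0B.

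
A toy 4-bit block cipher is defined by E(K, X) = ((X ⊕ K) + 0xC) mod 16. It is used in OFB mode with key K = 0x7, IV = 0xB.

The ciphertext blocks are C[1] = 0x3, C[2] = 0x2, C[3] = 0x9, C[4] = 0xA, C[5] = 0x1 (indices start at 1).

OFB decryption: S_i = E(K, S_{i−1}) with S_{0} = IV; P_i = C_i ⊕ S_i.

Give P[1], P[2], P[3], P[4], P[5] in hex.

P[1]: S = E(K, 0xB) = 0x8; 0x3 ⊕ 0x8 = 0xB.
P[2]: S = E(K, 0x8) = 0xB; 0x2 ⊕ 0xB = 0x9.
P[3]: S = E(K, 0xB) = 0x8; 0x9 ⊕ 0x8 = 0x1.
P[4]: S = E(K, 0x8) = 0xB; 0xA ⊕ 0xB = 0x1.
P[5]: S = E(K, 0xB) = 0x8; 0x1 ⊕ 0x8 = 0x9.

P[1] = 0xB, P[2] = 0x9, P[3] = 0x1, P[4] = 0x1, P[5] = 0x9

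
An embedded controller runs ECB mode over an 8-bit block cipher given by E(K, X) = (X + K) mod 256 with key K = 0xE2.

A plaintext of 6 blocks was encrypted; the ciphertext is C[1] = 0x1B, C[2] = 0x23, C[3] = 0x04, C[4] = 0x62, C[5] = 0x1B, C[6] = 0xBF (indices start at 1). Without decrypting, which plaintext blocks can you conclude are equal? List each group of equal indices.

ECB encrypts each block independently with the same key, so equal ciphertext blocks imply equal plaintext blocks.
C[1] = C[5] = 0x1B, so P[1] = P[5].

P[1] = P[5]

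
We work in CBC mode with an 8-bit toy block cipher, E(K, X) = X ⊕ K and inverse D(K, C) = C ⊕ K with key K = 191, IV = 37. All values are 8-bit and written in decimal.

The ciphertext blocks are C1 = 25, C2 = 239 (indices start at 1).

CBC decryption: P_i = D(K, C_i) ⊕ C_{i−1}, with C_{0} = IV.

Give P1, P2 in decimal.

P1: D(K, 25) = 166; 166 ⊕ 37 = 131.
P2: D(K, 239) = 80; 80 ⊕ 25 = 73.

P1 = 131, P2 = 73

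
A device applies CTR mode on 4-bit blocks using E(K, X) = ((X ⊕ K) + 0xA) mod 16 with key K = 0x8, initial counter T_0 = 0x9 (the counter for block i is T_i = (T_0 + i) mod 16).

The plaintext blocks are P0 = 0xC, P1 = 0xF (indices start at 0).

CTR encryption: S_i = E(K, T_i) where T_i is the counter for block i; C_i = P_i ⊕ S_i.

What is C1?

C1 = 0x3

C0: T = 0x9, S = E(K, T) = 0xB; 0xC ⊕ 0xB = 0x7.
C1: T = 0xA, S = E(K, T) = 0xC; 0xF ⊕ 0xC = 0x3.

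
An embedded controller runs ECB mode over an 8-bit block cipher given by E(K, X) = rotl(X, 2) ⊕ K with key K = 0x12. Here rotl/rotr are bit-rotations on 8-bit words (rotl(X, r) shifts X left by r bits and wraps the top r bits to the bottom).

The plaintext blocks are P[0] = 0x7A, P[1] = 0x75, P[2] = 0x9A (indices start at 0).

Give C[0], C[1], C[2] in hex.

ECB encryption: C_i = E(K, P_i).
C[0]: E(K, 0x7A) = 0xFB.
C[1]: E(K, 0x75) = 0xC7.
C[2]: E(K, 0x9A) = 0x78.

C[0] = 0xFB, C[1] = 0xC7, C[2] = 0x78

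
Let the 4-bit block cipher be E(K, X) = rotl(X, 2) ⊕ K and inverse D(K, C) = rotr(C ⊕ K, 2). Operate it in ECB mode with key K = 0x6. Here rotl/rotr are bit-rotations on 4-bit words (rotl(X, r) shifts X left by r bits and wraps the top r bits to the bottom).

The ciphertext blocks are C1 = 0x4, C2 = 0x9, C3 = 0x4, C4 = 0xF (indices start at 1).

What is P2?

ECB decryption: P_i = D(K, C_i).
P2: D(K, 0x9) = 0xF.

P2 = 0xF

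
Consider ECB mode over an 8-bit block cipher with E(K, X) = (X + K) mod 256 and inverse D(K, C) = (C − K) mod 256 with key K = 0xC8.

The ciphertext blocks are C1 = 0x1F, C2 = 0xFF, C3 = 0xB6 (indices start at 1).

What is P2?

ECB decryption: P_i = D(K, C_i).
P2: D(K, 0xFF) = 0x37.

P2 = 0x37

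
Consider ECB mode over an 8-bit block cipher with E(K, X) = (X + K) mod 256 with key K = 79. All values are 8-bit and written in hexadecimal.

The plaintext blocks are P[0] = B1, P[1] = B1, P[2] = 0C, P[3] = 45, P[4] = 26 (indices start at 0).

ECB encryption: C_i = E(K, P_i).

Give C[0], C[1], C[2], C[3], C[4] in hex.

C[0] = 2A, C[1] = 2A, C[2] = 85, C[3] = BE, C[4] = 9F

C[0]: E(K, B1) = 2A.
C[1]: E(K, B1) = 2A.
C[2]: E(K, 0C) = 85.
C[3]: E(K, 45) = BE.
C[4]: E(K, 26) = 9F.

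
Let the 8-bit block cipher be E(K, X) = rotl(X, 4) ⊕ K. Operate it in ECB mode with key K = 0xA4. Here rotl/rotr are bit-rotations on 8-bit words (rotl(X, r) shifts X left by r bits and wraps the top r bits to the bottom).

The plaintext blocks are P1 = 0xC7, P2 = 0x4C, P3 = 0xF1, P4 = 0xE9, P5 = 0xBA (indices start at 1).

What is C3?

C3 = 0xBB

ECB encryption: C_i = E(K, P_i).
C3: E(K, 0xF1) = 0xBB.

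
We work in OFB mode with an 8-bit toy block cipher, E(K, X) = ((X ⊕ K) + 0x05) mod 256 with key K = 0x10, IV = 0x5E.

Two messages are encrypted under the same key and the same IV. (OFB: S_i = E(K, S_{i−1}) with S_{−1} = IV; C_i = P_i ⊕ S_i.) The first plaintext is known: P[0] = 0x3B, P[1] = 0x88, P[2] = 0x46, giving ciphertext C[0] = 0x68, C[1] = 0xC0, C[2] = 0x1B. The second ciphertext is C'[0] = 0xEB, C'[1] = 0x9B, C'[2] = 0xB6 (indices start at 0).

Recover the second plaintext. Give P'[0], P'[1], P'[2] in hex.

P'[0] = 0xB8, P'[1] = 0xD3, P'[2] = 0xEB

In OFB with a reused IV, both messages share the same keystream S_i, so C_i ⊕ C'_i = P_i ⊕ P'_i and thus P'_i = P_i ⊕ C_i ⊕ C'_i.
P'[0]: 0x3B ⊕ 0x68 ⊕ 0xEB = 0xB8.
P'[1]: 0x88 ⊕ 0xC0 ⊕ 0x9B = 0xD3.
P'[2]: 0x46 ⊕ 0x1B ⊕ 0xB6 = 0xEB.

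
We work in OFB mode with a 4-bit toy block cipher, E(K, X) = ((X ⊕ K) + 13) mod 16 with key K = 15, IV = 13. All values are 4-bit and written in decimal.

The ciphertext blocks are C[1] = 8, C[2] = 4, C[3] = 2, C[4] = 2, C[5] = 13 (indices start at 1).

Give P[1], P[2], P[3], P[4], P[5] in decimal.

OFB decryption: S_i = E(K, S_{i−1}) with S_{0} = IV; P_i = C_i ⊕ S_i.
P[1]: S = E(K, 13) = 15; 8 ⊕ 15 = 7.
P[2]: S = E(K, 15) = 13; 4 ⊕ 13 = 9.
P[3]: S = E(K, 13) = 15; 2 ⊕ 15 = 13.
P[4]: S = E(K, 15) = 13; 2 ⊕ 13 = 15.
P[5]: S = E(K, 13) = 15; 13 ⊕ 15 = 2.

P[1] = 7, P[2] = 9, P[3] = 13, P[4] = 15, P[5] = 2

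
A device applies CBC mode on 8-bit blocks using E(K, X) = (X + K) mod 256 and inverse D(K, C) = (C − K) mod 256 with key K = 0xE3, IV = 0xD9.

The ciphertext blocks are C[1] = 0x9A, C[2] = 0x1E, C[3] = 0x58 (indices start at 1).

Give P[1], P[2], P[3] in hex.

CBC decryption: P_i = D(K, C_i) ⊕ C_{i−1}, with C_{0} = IV.
P[1]: D(K, 0x9A) = 0xB7; 0xB7 ⊕ 0xD9 = 0x6E.
P[2]: D(K, 0x1E) = 0x3B; 0x3B ⊕ 0x9A = 0xA1.
P[3]: D(K, 0x58) = 0x75; 0x75 ⊕ 0x1E = 0x6B.

P[1] = 0x6E, P[2] = 0xA1, P[3] = 0x6B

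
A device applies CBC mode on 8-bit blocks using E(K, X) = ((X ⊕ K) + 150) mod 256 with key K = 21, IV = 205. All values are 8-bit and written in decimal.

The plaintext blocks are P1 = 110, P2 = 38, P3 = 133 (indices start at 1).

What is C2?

CBC encryption: C_i = E(K, P_i ⊕ C_{i−1}), with C_{0} = IV.
C1: P1 ⊕ 205 = 163; E(K, 163) = 76.
C2: P2 ⊕ 76 = 106; E(K, 106) = 21.

C2 = 21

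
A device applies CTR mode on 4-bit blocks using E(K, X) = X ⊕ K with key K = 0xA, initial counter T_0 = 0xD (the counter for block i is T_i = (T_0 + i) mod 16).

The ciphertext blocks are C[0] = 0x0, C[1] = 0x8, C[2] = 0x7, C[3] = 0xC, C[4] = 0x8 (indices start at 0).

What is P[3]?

P[3] = 0x6

CTR decryption: S_i = E(K, T_i) where T_i is the counter for block i; P_i = C_i ⊕ S_i.
P[3]: T = 0x0, S = E(K, T) = 0xA; 0xC ⊕ 0xA = 0x6.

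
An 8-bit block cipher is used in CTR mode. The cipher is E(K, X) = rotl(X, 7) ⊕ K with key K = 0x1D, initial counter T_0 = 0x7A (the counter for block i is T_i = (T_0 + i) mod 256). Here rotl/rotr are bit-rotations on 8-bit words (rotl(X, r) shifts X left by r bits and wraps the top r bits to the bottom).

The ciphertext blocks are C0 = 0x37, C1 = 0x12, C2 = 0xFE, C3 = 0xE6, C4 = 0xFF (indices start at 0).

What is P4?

CTR decryption: S_i = E(K, T_i) where T_i is the counter for block i; P_i = C_i ⊕ S_i.
P4: T = 0x7E, S = E(K, T) = 0x22; 0xFF ⊕ 0x22 = 0xDD.

P4 = 0xDD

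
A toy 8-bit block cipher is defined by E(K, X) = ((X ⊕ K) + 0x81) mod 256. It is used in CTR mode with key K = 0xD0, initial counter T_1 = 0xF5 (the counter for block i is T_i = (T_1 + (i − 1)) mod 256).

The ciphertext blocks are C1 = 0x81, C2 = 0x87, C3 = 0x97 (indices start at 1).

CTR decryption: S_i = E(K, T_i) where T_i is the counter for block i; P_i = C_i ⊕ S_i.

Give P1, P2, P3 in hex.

P1 = 0x27, P2 = 0x20, P3 = 0x3F

P1: T = 0xF5, S = E(K, T) = 0xA6; 0x81 ⊕ 0xA6 = 0x27.
P2: T = 0xF6, S = E(K, T) = 0xA7; 0x87 ⊕ 0xA7 = 0x20.
P3: T = 0xF7, S = E(K, T) = 0xA8; 0x97 ⊕ 0xA8 = 0x3F.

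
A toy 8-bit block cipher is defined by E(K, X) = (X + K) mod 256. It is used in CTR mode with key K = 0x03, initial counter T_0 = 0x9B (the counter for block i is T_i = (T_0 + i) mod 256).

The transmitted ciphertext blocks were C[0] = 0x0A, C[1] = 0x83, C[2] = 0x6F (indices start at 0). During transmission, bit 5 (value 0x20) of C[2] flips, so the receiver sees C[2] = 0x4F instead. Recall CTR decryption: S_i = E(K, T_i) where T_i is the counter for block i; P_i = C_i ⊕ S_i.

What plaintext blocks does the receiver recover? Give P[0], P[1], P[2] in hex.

P[0] = 0x94, P[1] = 0x1C, P[2] = 0xEF

Only C[2] changed, to 0x4F. In CTR, a change in C_i flips the same bit in P_i only; the keystream is unaffected. Decrypting the received ciphertext:
P[0]: T = 0x9B, S = E(K, T) = 0x9E; 0x0A ⊕ 0x9E = 0x94.
P[1]: T = 0x9C, S = E(K, T) = 0x9F; 0x83 ⊕ 0x9F = 0x1C.
P[2]: T = 0x9D, S = E(K, T) = 0xA0; 0x4F ⊕ 0xA0 = 0xEF.
Blocks that differ from the original plaintext: P[2].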